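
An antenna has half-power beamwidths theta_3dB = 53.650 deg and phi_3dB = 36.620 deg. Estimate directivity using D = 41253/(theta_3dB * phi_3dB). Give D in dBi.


D_linear = 41253 / (53.650 * 36.620) = 20.99749
D_dBi = 10 * log10(20.99749) = 13.22 dBi

13.22 dBi


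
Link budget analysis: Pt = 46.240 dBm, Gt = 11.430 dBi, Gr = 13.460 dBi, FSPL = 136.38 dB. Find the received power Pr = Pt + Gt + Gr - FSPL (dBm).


Pr = 46.240 + 11.430 + 13.460 - 136.38 = -65.25 dBm

-65.25 dBm


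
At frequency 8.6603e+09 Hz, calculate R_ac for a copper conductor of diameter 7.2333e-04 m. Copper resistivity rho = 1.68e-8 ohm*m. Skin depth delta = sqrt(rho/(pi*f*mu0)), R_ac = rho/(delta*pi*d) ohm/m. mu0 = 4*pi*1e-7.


delta = sqrt(1.68e-8 / (pi * 8.6603e+09 * 4*pi*1e-7)) = 7.009843e-07 m
R_ac = 1.68e-8 / (7.009843e-07 * pi * 7.2333e-04) = 10.55 ohm/m

10.55 ohm/m


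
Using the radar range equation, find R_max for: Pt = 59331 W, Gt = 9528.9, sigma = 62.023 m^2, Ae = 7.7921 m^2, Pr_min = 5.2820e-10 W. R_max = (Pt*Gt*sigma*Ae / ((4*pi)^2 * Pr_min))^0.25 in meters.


R^4 = 59331*9528.9*62.023*7.7921 / ((4*pi)^2 * 5.2820e-10) = 3.275771e+18
R_max = 3.275771e+18^0.25 = 42543 m

42543 m


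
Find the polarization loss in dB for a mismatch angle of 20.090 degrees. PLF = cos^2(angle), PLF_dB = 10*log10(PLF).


PLF_linear = cos^2(20.090 deg) = 0.8820106
PLF_dB = 10 * log10(0.8820106) = -0.5453 dB

-0.5453 dB


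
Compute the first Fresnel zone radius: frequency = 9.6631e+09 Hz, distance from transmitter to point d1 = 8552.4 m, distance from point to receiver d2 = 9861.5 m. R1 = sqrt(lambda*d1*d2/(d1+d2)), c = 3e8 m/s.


lambda = c / f = 3.0000e+08 / 9.6631e+09 = 0.03104594 m
R1 = sqrt(0.03104594 * 8552.4 * 9861.5 / (8552.4 + 9861.5)) = 11.92 m

11.92 m


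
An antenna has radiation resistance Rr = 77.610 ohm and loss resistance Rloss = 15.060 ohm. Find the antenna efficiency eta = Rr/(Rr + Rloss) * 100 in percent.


eta = 77.610 / (77.610 + 15.060) * 100 = 83.75%

83.75%


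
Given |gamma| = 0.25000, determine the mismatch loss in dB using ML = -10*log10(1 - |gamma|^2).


ML = -10 * log10(1 - 0.25000^2) = -10 * log10(0.9375) = 0.2803 dB

0.2803 dB


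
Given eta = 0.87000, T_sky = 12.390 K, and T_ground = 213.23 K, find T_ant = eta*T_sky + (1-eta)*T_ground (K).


T_ant = 0.87000 * 12.390 + (1 - 0.87000) * 213.23 = 38.50 K

38.50 K


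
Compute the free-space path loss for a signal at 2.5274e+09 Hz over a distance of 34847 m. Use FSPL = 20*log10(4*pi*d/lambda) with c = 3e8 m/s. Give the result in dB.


lambda = c / f = 3.0000e+08 / 2.5274e+09 = 0.1186991 m
FSPL = 20 * log10(4*pi*34847/0.1186991) = 131.3 dB

131.3 dB


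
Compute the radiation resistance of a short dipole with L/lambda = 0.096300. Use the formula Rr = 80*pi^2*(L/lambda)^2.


Rr = 80 * pi^2 * (0.096300)^2 = 80 * 9.869604 * 9.273690e-03 = 7.322 ohm

7.322 ohm


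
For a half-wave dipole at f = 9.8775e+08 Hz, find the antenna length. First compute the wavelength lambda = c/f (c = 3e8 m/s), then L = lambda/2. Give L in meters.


lambda = c / f = 3.0000e+08 / 9.8775e+08 = 0.3037206 m
L = lambda / 2 = 0.3037206 / 2 = 0.1519 m

0.1519 m


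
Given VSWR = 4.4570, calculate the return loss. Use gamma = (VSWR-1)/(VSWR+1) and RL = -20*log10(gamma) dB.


gamma = (4.4570 - 1) / (4.4570 + 1) = 0.6334983
RL = -20 * log10(0.6334983) = 3.965 dB

3.965 dB


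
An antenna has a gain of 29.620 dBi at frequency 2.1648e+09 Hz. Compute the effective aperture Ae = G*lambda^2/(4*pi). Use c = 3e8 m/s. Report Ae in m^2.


lambda = c / f = 3.0000e+08 / 2.1648e+09 = 0.1385809 m
G_linear = 10^(29.620/10) = 916.2205
Ae = G_linear * lambda^2 / (4*pi) = 916.2205 * 0.1385809^2 / (4*pi) = 1.400 m^2

1.400 m^2


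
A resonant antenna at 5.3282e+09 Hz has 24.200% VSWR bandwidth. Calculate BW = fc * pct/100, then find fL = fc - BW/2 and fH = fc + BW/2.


BW = 5.3282e+09 * 24.200/100 = 1.289424e+09 Hz
fL = 5.3282e+09 - 1.289424e+09/2 = 4.683e+09 Hz
fH = 5.3282e+09 + 1.289424e+09/2 = 5.973e+09 Hz

BW=1.289e+09 Hz, fL=4.683e+09 Hz, fH=5.973e+09 Hz


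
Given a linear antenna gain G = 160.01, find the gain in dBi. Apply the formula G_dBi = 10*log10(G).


G_dBi = 10 * log10(160.01) = 22.04 dBi

22.04 dBi


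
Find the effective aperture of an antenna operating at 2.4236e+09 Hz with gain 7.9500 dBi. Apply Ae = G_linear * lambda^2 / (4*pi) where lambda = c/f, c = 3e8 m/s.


lambda = c / f = 3.0000e+08 / 2.4236e+09 = 0.1237828 m
G_linear = 10^(7.9500/10) = 6.237348
Ae = G_linear * lambda^2 / (4*pi) = 6.237348 * 0.1237828^2 / (4*pi) = 7.605e-03 m^2

7.605e-03 m^2


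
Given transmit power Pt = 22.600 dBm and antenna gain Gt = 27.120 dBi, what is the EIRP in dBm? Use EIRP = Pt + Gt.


EIRP = Pt + Gt = 22.600 + 27.120 = 49.72 dBm

49.72 dBm


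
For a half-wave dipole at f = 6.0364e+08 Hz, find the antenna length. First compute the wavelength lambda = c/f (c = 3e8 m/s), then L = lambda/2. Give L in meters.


lambda = c / f = 3.0000e+08 / 6.0364e+08 = 0.4969850 m
L = lambda / 2 = 0.4969850 / 2 = 0.2485 m

0.2485 m


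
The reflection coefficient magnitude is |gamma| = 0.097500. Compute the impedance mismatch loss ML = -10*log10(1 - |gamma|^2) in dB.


ML = -10 * log10(1 - 0.097500^2) = -10 * log10(0.99049375) = 0.04148 dB

0.04148 dB


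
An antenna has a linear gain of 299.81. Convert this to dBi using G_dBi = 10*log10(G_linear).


G_dBi = 10 * log10(299.81) = 24.77 dBi

24.77 dBi


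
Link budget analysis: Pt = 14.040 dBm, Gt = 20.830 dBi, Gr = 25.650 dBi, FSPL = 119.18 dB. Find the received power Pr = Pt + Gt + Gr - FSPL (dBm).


Pr = 14.040 + 20.830 + 25.650 - 119.18 = -58.66 dBm

-58.66 dBm


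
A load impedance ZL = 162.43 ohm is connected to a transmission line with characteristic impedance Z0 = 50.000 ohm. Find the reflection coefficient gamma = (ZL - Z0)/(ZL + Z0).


gamma = (162.43 - 50.000) / (162.43 + 50.000) = 0.5293

0.5293


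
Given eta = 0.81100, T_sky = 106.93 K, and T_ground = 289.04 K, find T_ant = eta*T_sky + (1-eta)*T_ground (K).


T_ant = 0.81100 * 106.93 + (1 - 0.81100) * 289.04 = 141.3 K

141.3 K


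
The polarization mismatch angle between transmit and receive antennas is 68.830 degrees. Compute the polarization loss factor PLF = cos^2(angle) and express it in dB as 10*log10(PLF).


PLF_linear = cos^2(68.830 deg) = 0.1304195
PLF_dB = 10 * log10(0.1304195) = -8.847 dB

-8.847 dB


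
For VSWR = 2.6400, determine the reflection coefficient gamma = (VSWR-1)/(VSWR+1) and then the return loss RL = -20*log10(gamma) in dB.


gamma = (2.6400 - 1) / (2.6400 + 1) = 0.4505495
RL = -20 * log10(0.4505495) = 6.925 dB

6.925 dB


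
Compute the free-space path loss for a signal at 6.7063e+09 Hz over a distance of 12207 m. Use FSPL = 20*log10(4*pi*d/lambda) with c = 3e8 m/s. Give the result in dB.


lambda = c / f = 3.0000e+08 / 6.7063e+09 = 0.04473406 m
FSPL = 20 * log10(4*pi*12207/0.04473406) = 130.7 dB

130.7 dB


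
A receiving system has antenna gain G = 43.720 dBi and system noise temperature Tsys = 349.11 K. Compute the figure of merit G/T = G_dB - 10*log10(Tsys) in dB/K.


G/T = 43.720 - 10*log10(349.11) = 43.720 - 25.42962 = 18.29 dB/K

18.29 dB/K


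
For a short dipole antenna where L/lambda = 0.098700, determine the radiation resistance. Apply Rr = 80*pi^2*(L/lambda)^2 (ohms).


Rr = 80 * pi^2 * (0.098700)^2 = 80 * 9.869604 * 9.741690e-03 = 7.692 ohm

7.692 ohm


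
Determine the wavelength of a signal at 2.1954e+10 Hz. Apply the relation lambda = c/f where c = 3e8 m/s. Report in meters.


lambda = c / f = 3.0000e+08 / 2.1954e+10 = 0.01366 m

0.01366 m


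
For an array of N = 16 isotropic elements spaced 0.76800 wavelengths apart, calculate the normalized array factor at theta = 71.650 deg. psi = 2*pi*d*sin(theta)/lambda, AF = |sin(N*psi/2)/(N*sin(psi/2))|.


psi = 2*pi*0.76800*sin(71.650 deg) = 4.580116 rad
AF = |sin(16*4.580116/2) / (16*sin(4.580116/2))| = 0.07240

0.07240


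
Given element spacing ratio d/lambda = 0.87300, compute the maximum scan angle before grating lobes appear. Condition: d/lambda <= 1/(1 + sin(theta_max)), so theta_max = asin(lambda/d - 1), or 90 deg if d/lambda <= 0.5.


lambda/d - 1 = 1/0.87300 - 1 = 0.1454754
theta_max = asin(0.1454754) = 8.365 deg

8.365 deg


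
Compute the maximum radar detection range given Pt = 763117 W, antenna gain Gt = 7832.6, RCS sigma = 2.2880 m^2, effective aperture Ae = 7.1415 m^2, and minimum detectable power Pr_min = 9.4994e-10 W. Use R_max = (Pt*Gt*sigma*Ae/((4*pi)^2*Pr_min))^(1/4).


R^4 = 763117*7832.6*2.2880*7.1415 / ((4*pi)^2 * 9.4994e-10) = 6.510684e+17
R_max = 6.510684e+17^0.25 = 28406 m

28406 m


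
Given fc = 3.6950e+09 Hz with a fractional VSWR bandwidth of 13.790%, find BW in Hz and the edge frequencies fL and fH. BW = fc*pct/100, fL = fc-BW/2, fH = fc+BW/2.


BW = 3.6950e+09 * 13.790/100 = 5.095405e+08 Hz
fL = 3.6950e+09 - 5.095405e+08/2 = 3.440e+09 Hz
fH = 3.6950e+09 + 5.095405e+08/2 = 3.950e+09 Hz

BW=5.095e+08 Hz, fL=3.440e+09 Hz, fH=3.950e+09 Hz


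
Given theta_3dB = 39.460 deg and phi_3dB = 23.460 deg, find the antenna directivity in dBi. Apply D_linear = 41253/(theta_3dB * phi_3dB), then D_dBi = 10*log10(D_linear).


D_linear = 41253 / (39.460 * 23.460) = 44.56259
D_dBi = 10 * log10(44.56259) = 16.49 dBi

16.49 dBi


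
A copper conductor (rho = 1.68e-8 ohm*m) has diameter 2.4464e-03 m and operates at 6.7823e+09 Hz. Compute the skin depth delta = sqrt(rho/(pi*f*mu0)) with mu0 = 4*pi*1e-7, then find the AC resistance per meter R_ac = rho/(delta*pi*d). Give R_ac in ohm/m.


delta = sqrt(1.68e-8 / (pi * 6.7823e+09 * 4*pi*1e-7)) = 7.921114e-07 m
R_ac = 1.68e-8 / (7.921114e-07 * pi * 2.4464e-03) = 2.760 ohm/m

2.760 ohm/m


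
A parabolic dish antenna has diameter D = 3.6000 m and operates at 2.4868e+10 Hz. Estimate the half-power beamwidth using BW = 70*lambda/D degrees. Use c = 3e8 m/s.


lambda = c / f = 3.0000e+08 / 2.4868e+10 = 0.01206370 m
BW = 70 * 0.01206370 / 3.6000 = 0.2346 deg

0.2346 deg


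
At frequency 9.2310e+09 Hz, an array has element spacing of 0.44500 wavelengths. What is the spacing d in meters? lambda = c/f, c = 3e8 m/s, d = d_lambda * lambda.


lambda = c / f = 3.0000e+08 / 9.2310e+09 = 0.03249919 m
d = 0.44500 * 0.03249919 = 0.01446 m

0.01446 m


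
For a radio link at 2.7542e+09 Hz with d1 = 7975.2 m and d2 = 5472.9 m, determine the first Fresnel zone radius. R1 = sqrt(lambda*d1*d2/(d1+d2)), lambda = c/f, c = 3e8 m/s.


lambda = c / f = 3.0000e+08 / 2.7542e+09 = 0.1089246 m
R1 = sqrt(0.1089246 * 7975.2 * 5472.9 / (7975.2 + 5472.9)) = 18.80 m

18.80 m


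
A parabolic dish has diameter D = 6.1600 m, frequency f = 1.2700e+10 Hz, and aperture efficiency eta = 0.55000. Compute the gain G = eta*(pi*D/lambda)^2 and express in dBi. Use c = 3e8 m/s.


lambda = c / f = 3.0000e+08 / 1.2700e+10 = 0.02362205 m
G_linear = 0.55000 * (pi * 6.1600 / 0.02362205)^2 = 369137.9
G_dBi = 10 * log10(369137.9) = 55.67 dBi

55.67 dBi


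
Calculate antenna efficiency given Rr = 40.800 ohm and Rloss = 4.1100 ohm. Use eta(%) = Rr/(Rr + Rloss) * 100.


eta = 40.800 / (40.800 + 4.1100) * 100 = 90.85%

90.85%


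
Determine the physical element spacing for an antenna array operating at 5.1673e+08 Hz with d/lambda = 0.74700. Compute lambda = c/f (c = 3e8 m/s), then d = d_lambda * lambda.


lambda = c / f = 3.0000e+08 / 5.1673e+08 = 0.5805740 m
d = 0.74700 * 0.5805740 = 0.4337 m

0.4337 m


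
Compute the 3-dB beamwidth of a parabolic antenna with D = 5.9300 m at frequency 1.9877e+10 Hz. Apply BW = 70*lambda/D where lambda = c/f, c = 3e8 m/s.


lambda = c / f = 3.0000e+08 / 1.9877e+10 = 0.01509282 m
BW = 70 * 0.01509282 / 5.9300 = 0.1782 deg

0.1782 deg


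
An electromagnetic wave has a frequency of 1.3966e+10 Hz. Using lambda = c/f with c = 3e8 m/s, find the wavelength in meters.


lambda = c / f = 3.0000e+08 / 1.3966e+10 = 0.02148 m

0.02148 m


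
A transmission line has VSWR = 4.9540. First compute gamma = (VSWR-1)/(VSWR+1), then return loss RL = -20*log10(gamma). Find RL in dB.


gamma = (4.9540 - 1) / (4.9540 + 1) = 0.6640914
RL = -20 * log10(0.6640914) = 3.555 dB

3.555 dB


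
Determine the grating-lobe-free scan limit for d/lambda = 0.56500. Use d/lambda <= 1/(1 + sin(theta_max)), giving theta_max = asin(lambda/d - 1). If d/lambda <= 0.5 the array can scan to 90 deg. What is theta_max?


lambda/d - 1 = 1/0.56500 - 1 = 0.7699115
theta_max = asin(0.7699115) = 50.35 deg

50.35 deg


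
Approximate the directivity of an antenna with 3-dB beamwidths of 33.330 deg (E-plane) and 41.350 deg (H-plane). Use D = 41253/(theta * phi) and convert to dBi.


D_linear = 41253 / (33.330 * 41.350) = 29.93262
D_dBi = 10 * log10(29.93262) = 14.76 dBi

14.76 dBi


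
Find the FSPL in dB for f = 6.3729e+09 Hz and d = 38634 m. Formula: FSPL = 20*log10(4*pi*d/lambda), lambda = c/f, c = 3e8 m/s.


lambda = c / f = 3.0000e+08 / 6.3729e+09 = 0.04707433 m
FSPL = 20 * log10(4*pi*38634/0.04707433) = 140.3 dB

140.3 dB


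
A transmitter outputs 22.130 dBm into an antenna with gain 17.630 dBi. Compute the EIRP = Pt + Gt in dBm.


EIRP = Pt + Gt = 22.130 + 17.630 = 39.76 dBm

39.76 dBm


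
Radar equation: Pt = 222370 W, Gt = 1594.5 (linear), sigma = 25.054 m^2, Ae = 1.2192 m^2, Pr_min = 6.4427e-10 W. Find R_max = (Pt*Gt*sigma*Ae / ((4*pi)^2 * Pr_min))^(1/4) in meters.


R^4 = 222370*1594.5*25.054*1.2192 / ((4*pi)^2 * 6.4427e-10) = 1.064548e+17
R_max = 1.064548e+17^0.25 = 18063 m

18063 m


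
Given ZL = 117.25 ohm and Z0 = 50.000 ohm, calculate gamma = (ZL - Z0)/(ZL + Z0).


gamma = (117.25 - 50.000) / (117.25 + 50.000) = 0.4021

0.4021


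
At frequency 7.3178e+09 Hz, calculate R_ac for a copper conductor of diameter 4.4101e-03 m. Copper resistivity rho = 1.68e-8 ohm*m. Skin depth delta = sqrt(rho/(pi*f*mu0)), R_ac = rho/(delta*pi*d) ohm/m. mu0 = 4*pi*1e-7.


delta = sqrt(1.68e-8 / (pi * 7.3178e+09 * 4*pi*1e-7)) = 7.625784e-07 m
R_ac = 1.68e-8 / (7.625784e-07 * pi * 4.4101e-03) = 1.590 ohm/m

1.590 ohm/m


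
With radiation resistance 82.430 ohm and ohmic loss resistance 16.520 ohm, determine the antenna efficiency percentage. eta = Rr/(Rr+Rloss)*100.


eta = 82.430 / (82.430 + 16.520) * 100 = 83.30%

83.30%


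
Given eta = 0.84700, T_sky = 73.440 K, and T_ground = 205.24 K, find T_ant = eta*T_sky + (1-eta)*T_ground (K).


T_ant = 0.84700 * 73.440 + (1 - 0.84700) * 205.24 = 93.61 K

93.61 K


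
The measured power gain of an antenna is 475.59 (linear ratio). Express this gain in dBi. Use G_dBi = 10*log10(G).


G_dBi = 10 * log10(475.59) = 26.77 dBi

26.77 dBi


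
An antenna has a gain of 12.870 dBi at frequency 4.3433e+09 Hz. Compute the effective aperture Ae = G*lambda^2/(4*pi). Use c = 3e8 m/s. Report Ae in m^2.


lambda = c / f = 3.0000e+08 / 4.3433e+09 = 0.06907190 m
G_linear = 10^(12.870/10) = 19.36422
Ae = G_linear * lambda^2 / (4*pi) = 19.36422 * 0.06907190^2 / (4*pi) = 7.352e-03 m^2

7.352e-03 m^2


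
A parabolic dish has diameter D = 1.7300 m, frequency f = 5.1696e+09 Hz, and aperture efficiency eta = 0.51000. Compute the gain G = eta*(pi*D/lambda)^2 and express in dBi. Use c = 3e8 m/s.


lambda = c / f = 3.0000e+08 / 5.1696e+09 = 0.05803157 m
G_linear = 0.51000 * (pi * 1.7300 / 0.05803157)^2 = 4473.356
G_dBi = 10 * log10(4473.356) = 36.51 dBi

36.51 dBi


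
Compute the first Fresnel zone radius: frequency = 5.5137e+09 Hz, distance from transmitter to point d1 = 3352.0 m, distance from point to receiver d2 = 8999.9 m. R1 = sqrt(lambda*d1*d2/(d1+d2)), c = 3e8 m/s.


lambda = c / f = 3.0000e+08 / 5.5137e+09 = 0.05440992 m
R1 = sqrt(0.05440992 * 3352.0 * 8999.9 / (3352.0 + 8999.9)) = 11.53 m

11.53 m


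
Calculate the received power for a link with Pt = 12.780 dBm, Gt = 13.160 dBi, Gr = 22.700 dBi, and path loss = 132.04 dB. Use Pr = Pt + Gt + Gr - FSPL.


Pr = 12.780 + 13.160 + 22.700 - 132.04 = -83.40 dBm

-83.40 dBm


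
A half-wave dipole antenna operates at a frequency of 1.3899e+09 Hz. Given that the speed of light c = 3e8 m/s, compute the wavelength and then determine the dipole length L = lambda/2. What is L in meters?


lambda = c / f = 3.0000e+08 / 1.3899e+09 = 0.2158429 m
L = lambda / 2 = 0.2158429 / 2 = 0.1079 m

0.1079 m


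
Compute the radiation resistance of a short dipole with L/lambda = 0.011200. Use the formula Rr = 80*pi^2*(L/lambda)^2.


Rr = 80 * pi^2 * (0.011200)^2 = 80 * 9.869604 * 1.254400e-04 = 0.09904 ohm

0.09904 ohm


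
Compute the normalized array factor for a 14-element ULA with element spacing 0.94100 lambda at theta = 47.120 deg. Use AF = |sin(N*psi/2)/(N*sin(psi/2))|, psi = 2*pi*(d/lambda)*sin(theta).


psi = 2*pi*0.94100*sin(47.120 deg) = 4.332548 rad
AF = |sin(14*4.332548/2) / (14*sin(4.332548/2))| = 0.07642

0.07642


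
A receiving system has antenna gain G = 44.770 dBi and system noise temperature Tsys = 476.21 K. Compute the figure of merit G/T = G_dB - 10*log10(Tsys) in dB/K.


G/T = 44.770 - 10*log10(476.21) = 44.770 - 26.77799 = 17.99 dB/K

17.99 dB/K


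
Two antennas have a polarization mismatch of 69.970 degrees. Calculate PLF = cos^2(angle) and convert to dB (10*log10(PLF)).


PLF_linear = cos^2(69.970 deg) = 0.1173146
PLF_dB = 10 * log10(0.1173146) = -9.306 dB

-9.306 dB


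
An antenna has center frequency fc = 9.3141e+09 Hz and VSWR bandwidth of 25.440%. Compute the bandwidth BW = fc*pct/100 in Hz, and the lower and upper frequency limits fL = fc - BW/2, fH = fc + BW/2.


BW = 9.3141e+09 * 25.440/100 = 2.369507e+09 Hz
fL = 9.3141e+09 - 2.369507e+09/2 = 8.129e+09 Hz
fH = 9.3141e+09 + 2.369507e+09/2 = 1.050e+10 Hz

BW=2.370e+09 Hz, fL=8.129e+09 Hz, fH=1.050e+10 Hz


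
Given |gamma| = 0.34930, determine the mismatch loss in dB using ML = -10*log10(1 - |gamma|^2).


ML = -10 * log10(1 - 0.34930^2) = -10 * log10(0.87798951) = 0.5651 dB

0.5651 dB


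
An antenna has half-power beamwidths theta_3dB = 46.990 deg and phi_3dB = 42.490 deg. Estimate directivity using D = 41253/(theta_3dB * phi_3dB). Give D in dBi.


D_linear = 41253 / (46.990 * 42.490) = 20.66157
D_dBi = 10 * log10(20.66157) = 13.15 dBi

13.15 dBi


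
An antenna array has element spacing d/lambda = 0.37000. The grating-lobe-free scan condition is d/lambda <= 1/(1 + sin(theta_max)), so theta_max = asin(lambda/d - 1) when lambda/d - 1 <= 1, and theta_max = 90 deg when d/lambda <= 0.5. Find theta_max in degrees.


lambda/d - 1 = 1/0.37000 - 1 = 1.702703 >= 1
d/lambda <= 0.5, so the array can scan to endfire without grating lobes: theta_max = 90 deg

90 deg


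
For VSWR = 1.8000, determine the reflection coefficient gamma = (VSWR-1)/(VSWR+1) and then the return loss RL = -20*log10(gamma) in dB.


gamma = (1.8000 - 1) / (1.8000 + 1) = 0.2857143
RL = -20 * log10(0.2857143) = 10.88 dB

10.88 dB


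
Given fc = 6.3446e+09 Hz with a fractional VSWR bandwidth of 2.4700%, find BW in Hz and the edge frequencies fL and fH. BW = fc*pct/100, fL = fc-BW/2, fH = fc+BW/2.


BW = 6.3446e+09 * 2.4700/100 = 1.567116e+08 Hz
fL = 6.3446e+09 - 1.567116e+08/2 = 6.266e+09 Hz
fH = 6.3446e+09 + 1.567116e+08/2 = 6.423e+09 Hz

BW=1.567e+08 Hz, fL=6.266e+09 Hz, fH=6.423e+09 Hz


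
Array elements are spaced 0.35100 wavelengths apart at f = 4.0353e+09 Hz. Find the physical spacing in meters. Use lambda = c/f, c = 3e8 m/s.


lambda = c / f = 3.0000e+08 / 4.0353e+09 = 0.07434391 m
d = 0.35100 * 0.07434391 = 0.02609 m

0.02609 m


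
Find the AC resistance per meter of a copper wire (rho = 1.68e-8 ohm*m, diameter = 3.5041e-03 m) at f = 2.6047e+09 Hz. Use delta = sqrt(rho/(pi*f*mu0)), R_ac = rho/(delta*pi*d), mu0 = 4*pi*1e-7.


delta = sqrt(1.68e-8 / (pi * 2.6047e+09 * 4*pi*1e-7)) = 1.278191e-06 m
R_ac = 1.68e-8 / (1.278191e-06 * pi * 3.5041e-03) = 1.194 ohm/m

1.194 ohm/m


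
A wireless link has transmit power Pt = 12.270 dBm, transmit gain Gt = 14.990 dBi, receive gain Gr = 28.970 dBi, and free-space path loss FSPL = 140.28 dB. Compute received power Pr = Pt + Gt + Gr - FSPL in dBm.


Pr = 12.270 + 14.990 + 28.970 - 140.28 = -84.05 dBm

-84.05 dBm


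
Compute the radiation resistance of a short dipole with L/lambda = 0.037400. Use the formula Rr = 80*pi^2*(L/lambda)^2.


Rr = 80 * pi^2 * (0.037400)^2 = 80 * 9.869604 * 1.398760e-03 = 1.104 ohm

1.104 ohm


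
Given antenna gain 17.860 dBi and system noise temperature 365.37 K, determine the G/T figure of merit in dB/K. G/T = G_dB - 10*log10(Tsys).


G/T = 17.860 - 10*log10(365.37) = 17.860 - 25.62733 = -7.767 dB/K

-7.767 dB/K


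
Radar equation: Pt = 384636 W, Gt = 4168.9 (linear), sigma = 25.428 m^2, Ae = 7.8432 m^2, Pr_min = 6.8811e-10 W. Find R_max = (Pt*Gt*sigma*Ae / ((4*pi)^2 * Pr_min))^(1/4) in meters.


R^4 = 384636*4168.9*25.428*7.8432 / ((4*pi)^2 * 6.8811e-10) = 2.943061e+18
R_max = 2.943061e+18^0.25 = 41419 m

41419 m


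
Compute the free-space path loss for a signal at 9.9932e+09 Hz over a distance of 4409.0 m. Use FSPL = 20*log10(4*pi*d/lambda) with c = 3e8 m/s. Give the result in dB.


lambda = c / f = 3.0000e+08 / 9.9932e+09 = 0.03002041 m
FSPL = 20 * log10(4*pi*4409.0/0.03002041) = 125.3 dB

125.3 dB


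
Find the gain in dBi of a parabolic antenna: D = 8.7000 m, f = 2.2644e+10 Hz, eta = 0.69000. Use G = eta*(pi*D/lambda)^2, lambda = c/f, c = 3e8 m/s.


lambda = c / f = 3.0000e+08 / 2.2644e+10 = 0.01324854 m
G_linear = 0.69000 * (pi * 8.7000 / 0.01324854)^2 = 2.936644e+06
G_dBi = 10 * log10(2.936644e+06) = 64.68 dBi

64.68 dBi


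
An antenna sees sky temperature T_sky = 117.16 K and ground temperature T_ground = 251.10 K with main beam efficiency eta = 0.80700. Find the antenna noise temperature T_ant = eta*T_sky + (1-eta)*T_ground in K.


T_ant = 0.80700 * 117.16 + (1 - 0.80700) * 251.10 = 143.0 K

143.0 K


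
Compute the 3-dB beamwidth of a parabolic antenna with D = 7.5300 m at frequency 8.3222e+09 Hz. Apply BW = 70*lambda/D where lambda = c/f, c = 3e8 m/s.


lambda = c / f = 3.0000e+08 / 8.3222e+09 = 0.03604816 m
BW = 70 * 0.03604816 / 7.5300 = 0.3351 deg

0.3351 deg


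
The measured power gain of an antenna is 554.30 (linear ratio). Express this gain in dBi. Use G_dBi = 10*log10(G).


G_dBi = 10 * log10(554.30) = 27.44 dBi

27.44 dBi


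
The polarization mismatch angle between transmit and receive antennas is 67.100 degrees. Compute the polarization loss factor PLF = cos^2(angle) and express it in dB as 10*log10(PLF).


PLF_linear = cos^2(67.100 deg) = 0.1514174
PLF_dB = 10 * log10(0.1514174) = -8.198 dB

-8.198 dB


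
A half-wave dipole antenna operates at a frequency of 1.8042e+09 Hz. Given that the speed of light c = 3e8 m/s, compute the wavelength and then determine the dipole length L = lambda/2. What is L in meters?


lambda = c / f = 3.0000e+08 / 1.8042e+09 = 0.1662787 m
L = lambda / 2 = 0.1662787 / 2 = 0.08314 m

0.08314 m


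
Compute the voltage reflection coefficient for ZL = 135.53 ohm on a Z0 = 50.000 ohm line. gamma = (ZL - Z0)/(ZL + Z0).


gamma = (135.53 - 50.000) / (135.53 + 50.000) = 0.4610

0.4610


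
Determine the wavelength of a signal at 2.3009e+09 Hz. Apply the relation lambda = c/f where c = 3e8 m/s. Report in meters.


lambda = c / f = 3.0000e+08 / 2.3009e+09 = 0.1304 m

0.1304 m


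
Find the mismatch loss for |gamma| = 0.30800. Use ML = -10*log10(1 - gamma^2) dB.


ML = -10 * log10(1 - 0.30800^2) = -10 * log10(0.905136) = 0.4329 dB

0.4329 dB


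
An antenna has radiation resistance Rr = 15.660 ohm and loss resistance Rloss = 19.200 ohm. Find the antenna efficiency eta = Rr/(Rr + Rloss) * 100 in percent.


eta = 15.660 / (15.660 + 19.200) * 100 = 44.92%

44.92%


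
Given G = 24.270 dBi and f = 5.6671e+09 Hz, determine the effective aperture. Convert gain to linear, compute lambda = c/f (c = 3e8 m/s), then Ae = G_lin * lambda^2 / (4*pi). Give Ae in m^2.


lambda = c / f = 3.0000e+08 / 5.6671e+09 = 0.05293713 m
G_linear = 10^(24.270/10) = 267.3006
Ae = G_linear * lambda^2 / (4*pi) = 267.3006 * 0.05293713^2 / (4*pi) = 0.05961 m^2

0.05961 m^2


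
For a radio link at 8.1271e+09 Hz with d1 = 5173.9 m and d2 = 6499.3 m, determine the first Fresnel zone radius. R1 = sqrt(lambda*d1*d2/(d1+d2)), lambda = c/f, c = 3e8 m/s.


lambda = c / f = 3.0000e+08 / 8.1271e+09 = 0.03691354 m
R1 = sqrt(0.03691354 * 5173.9 * 6499.3 / (5173.9 + 6499.3)) = 10.31 m

10.31 m


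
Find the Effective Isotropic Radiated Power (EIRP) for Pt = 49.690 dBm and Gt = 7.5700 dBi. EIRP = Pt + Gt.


EIRP = Pt + Gt = 49.690 + 7.5700 = 57.26 dBm

57.26 dBm


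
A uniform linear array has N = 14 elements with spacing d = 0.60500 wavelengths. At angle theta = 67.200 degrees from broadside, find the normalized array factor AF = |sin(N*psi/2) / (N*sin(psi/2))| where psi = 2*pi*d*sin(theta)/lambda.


psi = 2*pi*0.60500*sin(67.200 deg) = 3.504303 rad
AF = |sin(14*3.504303/2) / (14*sin(3.504303/2))| = 0.04116

0.04116


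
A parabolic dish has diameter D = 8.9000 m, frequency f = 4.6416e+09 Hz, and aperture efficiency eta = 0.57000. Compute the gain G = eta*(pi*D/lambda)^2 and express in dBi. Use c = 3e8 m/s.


lambda = c / f = 3.0000e+08 / 4.6416e+09 = 0.06463289 m
G_linear = 0.57000 * (pi * 8.9000 / 0.06463289)^2 = 106671.3
G_dBi = 10 * log10(106671.3) = 50.28 dBi

50.28 dBi


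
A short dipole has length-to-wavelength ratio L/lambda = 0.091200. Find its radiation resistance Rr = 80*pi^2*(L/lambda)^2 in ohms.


Rr = 80 * pi^2 * (0.091200)^2 = 80 * 9.869604 * 8.317440e-03 = 6.567 ohm

6.567 ohm


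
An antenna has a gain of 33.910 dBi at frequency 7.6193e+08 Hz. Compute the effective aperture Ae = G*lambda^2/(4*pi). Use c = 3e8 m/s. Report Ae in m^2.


lambda = c / f = 3.0000e+08 / 7.6193e+08 = 0.3937370 m
G_linear = 10^(33.910/10) = 2460.368
Ae = G_linear * lambda^2 / (4*pi) = 2460.368 * 0.3937370^2 / (4*pi) = 30.35 m^2

30.35 m^2


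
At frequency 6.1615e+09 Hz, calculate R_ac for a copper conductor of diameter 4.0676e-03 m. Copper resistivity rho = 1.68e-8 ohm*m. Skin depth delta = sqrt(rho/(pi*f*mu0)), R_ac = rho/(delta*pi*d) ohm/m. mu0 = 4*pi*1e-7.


delta = sqrt(1.68e-8 / (pi * 6.1615e+09 * 4*pi*1e-7)) = 8.310584e-07 m
R_ac = 1.68e-8 / (8.310584e-07 * pi * 4.0676e-03) = 1.582 ohm/m

1.582 ohm/m


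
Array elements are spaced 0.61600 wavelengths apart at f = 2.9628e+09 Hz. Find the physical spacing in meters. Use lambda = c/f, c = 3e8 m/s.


lambda = c / f = 3.0000e+08 / 2.9628e+09 = 0.1012556 m
d = 0.61600 * 0.1012556 = 0.06237 m

0.06237 m


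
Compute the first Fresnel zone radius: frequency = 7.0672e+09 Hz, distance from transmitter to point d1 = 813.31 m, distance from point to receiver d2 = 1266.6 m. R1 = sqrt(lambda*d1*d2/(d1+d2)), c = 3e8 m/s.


lambda = c / f = 3.0000e+08 / 7.0672e+09 = 0.04244963 m
R1 = sqrt(0.04244963 * 813.31 * 1266.6 / (813.31 + 1266.6)) = 4.585 m

4.585 m


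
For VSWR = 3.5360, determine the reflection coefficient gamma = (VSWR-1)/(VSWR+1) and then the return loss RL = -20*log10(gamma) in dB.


gamma = (3.5360 - 1) / (3.5360 + 1) = 0.5590829
RL = -20 * log10(0.5590829) = 5.050 dB

5.050 dB


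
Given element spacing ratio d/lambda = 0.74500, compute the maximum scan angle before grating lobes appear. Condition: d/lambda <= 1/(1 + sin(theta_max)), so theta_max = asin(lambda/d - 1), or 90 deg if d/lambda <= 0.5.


lambda/d - 1 = 1/0.74500 - 1 = 0.3422819
theta_max = asin(0.3422819) = 20.02 deg

20.02 deg


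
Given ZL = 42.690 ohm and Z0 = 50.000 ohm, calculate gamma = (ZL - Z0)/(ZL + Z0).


gamma = (42.690 - 50.000) / (42.690 + 50.000) = -0.07887

-0.07887


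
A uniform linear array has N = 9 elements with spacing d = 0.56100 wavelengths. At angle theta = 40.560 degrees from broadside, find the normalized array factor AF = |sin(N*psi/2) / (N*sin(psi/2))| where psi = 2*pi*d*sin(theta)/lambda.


psi = 2*pi*0.56100*sin(40.560 deg) = 2.292024 rad
AF = |sin(9*2.292024/2) / (9*sin(2.292024/2))| = 0.09471

0.09471


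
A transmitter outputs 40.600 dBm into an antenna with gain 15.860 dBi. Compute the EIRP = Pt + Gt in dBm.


EIRP = Pt + Gt = 40.600 + 15.860 = 56.46 dBm

56.46 dBm


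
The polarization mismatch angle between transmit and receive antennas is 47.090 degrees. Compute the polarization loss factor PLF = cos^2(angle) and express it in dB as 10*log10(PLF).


PLF_linear = cos^2(47.090 deg) = 0.4635550
PLF_dB = 10 * log10(0.4635550) = -3.339 dB

-3.339 dB


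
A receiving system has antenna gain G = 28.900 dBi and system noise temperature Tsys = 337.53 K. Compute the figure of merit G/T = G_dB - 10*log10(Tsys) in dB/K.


G/T = 28.900 - 10*log10(337.53) = 28.900 - 25.28312 = 3.617 dB/K

3.617 dB/K


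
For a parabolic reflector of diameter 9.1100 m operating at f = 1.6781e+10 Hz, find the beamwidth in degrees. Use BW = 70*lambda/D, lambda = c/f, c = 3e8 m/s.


lambda = c / f = 3.0000e+08 / 1.6781e+10 = 0.01787736 m
BW = 70 * 0.01787736 / 9.1100 = 0.1374 deg

0.1374 deg


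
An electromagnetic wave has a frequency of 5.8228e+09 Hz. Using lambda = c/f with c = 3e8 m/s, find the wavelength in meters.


lambda = c / f = 3.0000e+08 / 5.8228e+09 = 0.05152 m

0.05152 m


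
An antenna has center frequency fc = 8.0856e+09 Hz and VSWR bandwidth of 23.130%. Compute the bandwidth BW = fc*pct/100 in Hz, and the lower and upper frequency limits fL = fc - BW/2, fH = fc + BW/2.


BW = 8.0856e+09 * 23.130/100 = 1.870199e+09 Hz
fL = 8.0856e+09 - 1.870199e+09/2 = 7.151e+09 Hz
fH = 8.0856e+09 + 1.870199e+09/2 = 9.021e+09 Hz

BW=1.870e+09 Hz, fL=7.151e+09 Hz, fH=9.021e+09 Hz


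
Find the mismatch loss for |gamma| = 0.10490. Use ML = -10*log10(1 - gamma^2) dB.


ML = -10 * log10(1 - 0.10490^2) = -10 * log10(0.98899599) = 0.04805 dB

0.04805 dB


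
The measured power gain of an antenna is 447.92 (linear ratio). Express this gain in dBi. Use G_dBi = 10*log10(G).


G_dBi = 10 * log10(447.92) = 26.51 dBi

26.51 dBi


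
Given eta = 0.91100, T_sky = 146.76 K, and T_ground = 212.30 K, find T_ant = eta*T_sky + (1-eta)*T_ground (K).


T_ant = 0.91100 * 146.76 + (1 - 0.91100) * 212.30 = 152.6 K

152.6 K


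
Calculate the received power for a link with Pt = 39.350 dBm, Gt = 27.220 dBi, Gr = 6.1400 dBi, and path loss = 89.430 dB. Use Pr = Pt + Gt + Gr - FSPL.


Pr = 39.350 + 27.220 + 6.1400 - 89.430 = -16.72 dBm

-16.72 dBm


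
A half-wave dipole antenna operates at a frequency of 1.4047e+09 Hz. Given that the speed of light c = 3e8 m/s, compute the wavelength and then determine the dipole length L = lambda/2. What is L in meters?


lambda = c / f = 3.0000e+08 / 1.4047e+09 = 0.2135687 m
L = lambda / 2 = 0.2135687 / 2 = 0.1068 m

0.1068 m


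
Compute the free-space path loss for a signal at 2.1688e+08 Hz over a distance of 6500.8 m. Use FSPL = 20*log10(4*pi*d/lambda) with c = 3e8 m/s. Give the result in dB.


lambda = c / f = 3.0000e+08 / 2.1688e+08 = 1.383253 m
FSPL = 20 * log10(4*pi*6500.8/1.383253) = 95.43 dB

95.43 dB


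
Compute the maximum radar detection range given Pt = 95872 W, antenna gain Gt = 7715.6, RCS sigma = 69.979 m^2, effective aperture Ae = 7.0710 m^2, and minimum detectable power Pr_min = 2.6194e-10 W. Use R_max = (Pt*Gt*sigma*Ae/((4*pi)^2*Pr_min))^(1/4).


R^4 = 95872*7715.6*69.979*7.0710 / ((4*pi)^2 * 2.6194e-10) = 8.848884e+18
R_max = 8.848884e+18^0.25 = 54541 m

54541 m


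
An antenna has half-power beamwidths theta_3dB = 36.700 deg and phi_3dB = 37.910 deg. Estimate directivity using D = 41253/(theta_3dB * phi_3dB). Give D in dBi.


D_linear = 41253 / (36.700 * 37.910) = 29.65075
D_dBi = 10 * log10(29.65075) = 14.72 dBi

14.72 dBi


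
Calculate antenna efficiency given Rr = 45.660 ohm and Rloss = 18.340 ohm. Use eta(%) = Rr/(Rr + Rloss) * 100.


eta = 45.660 / (45.660 + 18.340) * 100 = 71.34%

71.34%


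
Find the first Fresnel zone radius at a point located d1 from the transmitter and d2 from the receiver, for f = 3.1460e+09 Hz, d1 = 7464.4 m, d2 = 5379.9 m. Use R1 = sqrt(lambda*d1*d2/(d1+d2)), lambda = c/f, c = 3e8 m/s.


lambda = c / f = 3.0000e+08 / 3.1460e+09 = 0.09535919 m
R1 = sqrt(0.09535919 * 7464.4 * 5379.9 / (7464.4 + 5379.9)) = 17.27 m

17.27 m


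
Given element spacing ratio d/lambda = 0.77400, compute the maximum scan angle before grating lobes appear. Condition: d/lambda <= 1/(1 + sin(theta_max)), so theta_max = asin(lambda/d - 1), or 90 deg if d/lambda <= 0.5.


lambda/d - 1 = 1/0.77400 - 1 = 0.2919897
theta_max = asin(0.2919897) = 16.98 deg

16.98 deg


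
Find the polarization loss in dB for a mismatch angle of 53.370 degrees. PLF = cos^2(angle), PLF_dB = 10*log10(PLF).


PLF_linear = cos^2(53.370 deg) = 0.3559854
PLF_dB = 10 * log10(0.3559854) = -4.486 dB

-4.486 dB


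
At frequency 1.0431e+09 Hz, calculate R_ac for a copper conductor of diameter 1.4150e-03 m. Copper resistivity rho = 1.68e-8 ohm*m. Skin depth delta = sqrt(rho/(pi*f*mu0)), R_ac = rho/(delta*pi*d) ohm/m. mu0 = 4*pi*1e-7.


delta = sqrt(1.68e-8 / (pi * 1.0431e+09 * 4*pi*1e-7)) = 2.019816e-06 m
R_ac = 1.68e-8 / (2.019816e-06 * pi * 1.4150e-03) = 1.871 ohm/m

1.871 ohm/m


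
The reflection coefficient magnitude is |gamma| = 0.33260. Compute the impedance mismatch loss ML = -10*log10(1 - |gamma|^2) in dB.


ML = -10 * log10(1 - 0.33260^2) = -10 * log10(0.88937724) = 0.5091 dB

0.5091 dB


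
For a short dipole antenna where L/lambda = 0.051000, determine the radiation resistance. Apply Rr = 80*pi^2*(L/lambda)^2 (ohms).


Rr = 80 * pi^2 * (0.051000)^2 = 80 * 9.869604 * 2.601000e-03 = 2.054 ohm

2.054 ohm


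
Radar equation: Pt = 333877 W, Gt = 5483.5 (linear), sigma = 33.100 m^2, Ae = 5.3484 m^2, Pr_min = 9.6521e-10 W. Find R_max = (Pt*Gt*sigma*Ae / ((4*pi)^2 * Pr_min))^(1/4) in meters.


R^4 = 333877*5483.5*33.100*5.3484 / ((4*pi)^2 * 9.6521e-10) = 2.126448e+18
R_max = 2.126448e+18^0.25 = 38187 m

38187 m


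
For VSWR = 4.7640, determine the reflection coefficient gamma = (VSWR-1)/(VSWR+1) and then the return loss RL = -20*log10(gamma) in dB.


gamma = (4.7640 - 1) / (4.7640 + 1) = 0.6530187
RL = -20 * log10(0.6530187) = 3.701 dB

3.701 dB


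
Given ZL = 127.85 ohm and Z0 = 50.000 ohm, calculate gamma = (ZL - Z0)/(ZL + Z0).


gamma = (127.85 - 50.000) / (127.85 + 50.000) = 0.4377

0.4377


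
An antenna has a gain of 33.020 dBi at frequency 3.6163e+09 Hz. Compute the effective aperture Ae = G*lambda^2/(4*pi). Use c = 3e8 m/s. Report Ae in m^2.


lambda = c / f = 3.0000e+08 / 3.6163e+09 = 0.08295772 m
G_linear = 10^(33.020/10) = 2004.472
Ae = G_linear * lambda^2 / (4*pi) = 2004.472 * 0.08295772^2 / (4*pi) = 1.098 m^2

1.098 m^2


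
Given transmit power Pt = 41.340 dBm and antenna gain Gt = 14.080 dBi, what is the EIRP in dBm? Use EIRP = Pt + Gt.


EIRP = Pt + Gt = 41.340 + 14.080 = 55.42 dBm

55.42 dBm


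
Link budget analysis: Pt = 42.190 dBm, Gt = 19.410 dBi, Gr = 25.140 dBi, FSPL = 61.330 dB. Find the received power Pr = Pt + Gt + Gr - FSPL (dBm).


Pr = 42.190 + 19.410 + 25.140 - 61.330 = 25.41 dBm

25.41 dBm


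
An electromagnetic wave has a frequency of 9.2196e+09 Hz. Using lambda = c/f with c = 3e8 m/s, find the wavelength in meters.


lambda = c / f = 3.0000e+08 / 9.2196e+09 = 0.03254 m

0.03254 m


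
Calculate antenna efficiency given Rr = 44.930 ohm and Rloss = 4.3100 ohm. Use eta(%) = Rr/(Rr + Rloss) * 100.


eta = 44.930 / (44.930 + 4.3100) * 100 = 91.25%

91.25%


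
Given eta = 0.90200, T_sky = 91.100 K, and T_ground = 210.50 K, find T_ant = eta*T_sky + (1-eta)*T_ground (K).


T_ant = 0.90200 * 91.100 + (1 - 0.90200) * 210.50 = 102.8 K

102.8 K


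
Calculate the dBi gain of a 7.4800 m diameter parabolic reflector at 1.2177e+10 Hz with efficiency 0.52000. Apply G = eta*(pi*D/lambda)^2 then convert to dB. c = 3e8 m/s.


lambda = c / f = 3.0000e+08 / 1.2177e+10 = 0.02463661 m
G_linear = 0.52000 * (pi * 7.4800 / 0.02463661)^2 = 473090.7
G_dBi = 10 * log10(473090.7) = 56.75 dBi

56.75 dBi


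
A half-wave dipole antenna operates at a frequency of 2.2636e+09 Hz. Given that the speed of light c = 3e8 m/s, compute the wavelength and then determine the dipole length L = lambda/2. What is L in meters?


lambda = c / f = 3.0000e+08 / 2.2636e+09 = 0.1325322 m
L = lambda / 2 = 0.1325322 / 2 = 0.06627 m

0.06627 m


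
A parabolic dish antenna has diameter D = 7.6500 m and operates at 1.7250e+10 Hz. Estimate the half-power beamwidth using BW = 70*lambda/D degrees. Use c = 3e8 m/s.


lambda = c / f = 3.0000e+08 / 1.7250e+10 = 0.01739130 m
BW = 70 * 0.01739130 / 7.6500 = 0.1591 deg

0.1591 deg


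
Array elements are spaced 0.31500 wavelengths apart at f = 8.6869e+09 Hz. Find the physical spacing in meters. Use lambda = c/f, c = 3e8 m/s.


lambda = c / f = 3.0000e+08 / 8.6869e+09 = 0.03453476 m
d = 0.31500 * 0.03453476 = 0.01088 m

0.01088 m


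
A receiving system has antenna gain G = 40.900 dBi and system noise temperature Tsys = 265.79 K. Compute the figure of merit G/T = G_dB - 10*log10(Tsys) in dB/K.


G/T = 40.900 - 10*log10(265.79) = 40.900 - 24.24539 = 16.65 dB/K

16.65 dB/K


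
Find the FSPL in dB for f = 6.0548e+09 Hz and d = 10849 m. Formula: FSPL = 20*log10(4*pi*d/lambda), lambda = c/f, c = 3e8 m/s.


lambda = c / f = 3.0000e+08 / 6.0548e+09 = 0.04954747 m
FSPL = 20 * log10(4*pi*10849/0.04954747) = 128.8 dB

128.8 dB


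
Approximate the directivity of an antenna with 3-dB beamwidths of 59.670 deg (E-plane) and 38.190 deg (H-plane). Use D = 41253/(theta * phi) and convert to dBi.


D_linear = 41253 / (59.670 * 38.190) = 18.10297
D_dBi = 10 * log10(18.10297) = 12.58 dBi

12.58 dBi


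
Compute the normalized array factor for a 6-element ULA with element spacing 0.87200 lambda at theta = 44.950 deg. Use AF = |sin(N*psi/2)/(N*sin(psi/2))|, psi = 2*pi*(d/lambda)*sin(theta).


psi = 2*pi*0.87200*sin(44.950 deg) = 3.870812 rad
AF = |sin(6*3.870812/2) / (6*sin(3.870812/2))| = 0.1455

0.1455


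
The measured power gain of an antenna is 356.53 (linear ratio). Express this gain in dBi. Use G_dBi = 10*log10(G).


G_dBi = 10 * log10(356.53) = 25.52 dBi

25.52 dBi


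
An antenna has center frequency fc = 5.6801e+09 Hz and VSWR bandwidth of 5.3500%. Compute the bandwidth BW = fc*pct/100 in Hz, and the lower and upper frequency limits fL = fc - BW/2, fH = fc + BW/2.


BW = 5.6801e+09 * 5.3500/100 = 3.038853e+08 Hz
fL = 5.6801e+09 - 3.038853e+08/2 = 5.528e+09 Hz
fH = 5.6801e+09 + 3.038853e+08/2 = 5.832e+09 Hz

BW=3.039e+08 Hz, fL=5.528e+09 Hz, fH=5.832e+09 Hz


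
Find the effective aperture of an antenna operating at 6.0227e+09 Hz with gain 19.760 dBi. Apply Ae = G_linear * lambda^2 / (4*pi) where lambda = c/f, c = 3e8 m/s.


lambda = c / f = 3.0000e+08 / 6.0227e+09 = 0.04981155 m
G_linear = 10^(19.760/10) = 94.62372
Ae = G_linear * lambda^2 / (4*pi) = 94.62372 * 0.04981155^2 / (4*pi) = 0.01868 m^2

0.01868 m^2


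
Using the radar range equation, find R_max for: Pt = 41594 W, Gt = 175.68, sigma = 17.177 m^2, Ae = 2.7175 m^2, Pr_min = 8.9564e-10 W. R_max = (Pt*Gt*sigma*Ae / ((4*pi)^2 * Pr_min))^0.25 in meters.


R^4 = 41594*175.68*17.177*2.7175 / ((4*pi)^2 * 8.9564e-10) = 2.411663e+15
R_max = 2.411663e+15^0.25 = 7008 m

7008 m


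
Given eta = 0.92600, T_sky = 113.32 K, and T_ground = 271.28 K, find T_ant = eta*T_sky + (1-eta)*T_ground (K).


T_ant = 0.92600 * 113.32 + (1 - 0.92600) * 271.28 = 125.0 K

125.0 K


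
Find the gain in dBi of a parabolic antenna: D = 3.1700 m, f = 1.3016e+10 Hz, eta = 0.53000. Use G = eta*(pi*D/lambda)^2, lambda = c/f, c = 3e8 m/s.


lambda = c / f = 3.0000e+08 / 1.3016e+10 = 0.02304856 m
G_linear = 0.53000 * (pi * 3.1700 / 0.02304856)^2 = 98947.89
G_dBi = 10 * log10(98947.89) = 49.95 dBi

49.95 dBi


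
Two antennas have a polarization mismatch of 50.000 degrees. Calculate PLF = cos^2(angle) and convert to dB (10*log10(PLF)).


PLF_linear = cos^2(50.000 deg) = 0.4131759
PLF_dB = 10 * log10(0.4131759) = -3.839 dB

-3.839 dB
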